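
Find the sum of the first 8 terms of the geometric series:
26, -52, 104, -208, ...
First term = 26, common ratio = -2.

Sₙ = a(1 - rⁿ) / (1 - r)
S_8 = 26(1 - (-2)^8) / (1 - (-2))
S_8 = 26(1 - 256) / (3)
S_8 = -2210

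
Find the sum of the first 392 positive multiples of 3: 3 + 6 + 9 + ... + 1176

Factor out 3: = 3(1 + 2 + ... + 392) = 3 × n(n+1)/2
= 3 × 392×393/2
= 3 × 77028
= 231084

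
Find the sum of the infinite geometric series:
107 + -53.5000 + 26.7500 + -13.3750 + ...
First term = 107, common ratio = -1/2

For |r| < 1, S = a / (1 - r)
S = 107 / (1 - (-1/2))
S = 107 / (3/2)
S = 214/3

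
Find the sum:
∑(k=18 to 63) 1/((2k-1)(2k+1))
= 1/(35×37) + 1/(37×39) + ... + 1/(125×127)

Partial fractions: 1/((2k-1)(2k+1)) = (1/2)[1/(2k-1) - 1/(2k+1)]
The series telescopes:
= (1/2)[1/35 - 1/127]
= 46/4445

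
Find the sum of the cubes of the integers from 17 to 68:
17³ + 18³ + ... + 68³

Use ∑_{k=1}^{n} k³ = [n(n+1)/2]², then subtract the first 16 terms.
∑_{k=1}^{68} k³ = [68×69/2]² = 2346² = 5503716
∑_{k=1}^{16} k³ = [16×17/2]² = 136² = 18496
∑_{k=17}^{68} k³ = 5503716 - 18496 = 5485220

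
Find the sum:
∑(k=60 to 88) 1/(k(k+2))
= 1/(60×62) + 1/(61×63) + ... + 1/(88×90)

Partial fractions: 1/(k(k+2)) = (1/2)[1/k - 1/(k+2)]
Telescoping leaves the first two and last two terms:
= (1/2)[1/60 + 1/61 - 1/89 - 1/90]
= 10469/1954440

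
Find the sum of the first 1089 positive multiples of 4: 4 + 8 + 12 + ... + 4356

Factor out 4: = 4(1 + 2 + ... + 1089) = 4 × n(n+1)/2
= 4 × 1089×1090/2
= 4 × 593505
= 2374020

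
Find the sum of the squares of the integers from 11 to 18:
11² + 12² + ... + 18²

Use ∑_{k=1}^{n} k² = n(n+1)(2n+1)/6, then subtract the first 10 terms.
∑_{k=1}^{18} k² = 18×19×37/6 = 2109
∑_{k=1}^{10} k² = 10×11×21/6 = 385
∑_{k=11}^{18} k² = 2109 - 385 = 1724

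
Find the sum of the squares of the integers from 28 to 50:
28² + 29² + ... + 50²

Use ∑_{k=1}^{n} k² = n(n+1)(2n+1)/6, then subtract the first 27 terms.
∑_{k=1}^{50} k² = 50×51×101/6 = 42925
∑_{k=1}^{27} k² = 27×28×55/6 = 6930
∑_{k=28}^{50} k² = 42925 - 6930 = 35995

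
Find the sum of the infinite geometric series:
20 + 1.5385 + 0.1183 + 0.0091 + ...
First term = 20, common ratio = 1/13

For |r| < 1, S = a / (1 - r)
S = 20 / (1 - (1/13))
S = 20 / (12/13)
S = 65/3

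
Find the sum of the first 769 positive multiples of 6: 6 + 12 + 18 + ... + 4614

Factor out 6: = 6(1 + 2 + ... + 769) = 6 × n(n+1)/2
= 6 × 769×770/2
= 6 × 296065
= 1776390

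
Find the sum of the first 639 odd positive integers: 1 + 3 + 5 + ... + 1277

Sum of first n odd numbers = n²
= 639²
= 408321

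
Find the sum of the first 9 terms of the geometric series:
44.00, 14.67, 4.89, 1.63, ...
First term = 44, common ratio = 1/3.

Sₙ = a(1 - rⁿ) / (1 - r)
S_9 = 44(1 - (1/3)^9) / (1 - (1/3))
S_9 = 44(1 - (1/19683)) / (2/3)
S_9 = 433004/6561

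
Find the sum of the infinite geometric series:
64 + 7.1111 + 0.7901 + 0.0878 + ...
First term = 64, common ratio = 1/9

For |r| < 1, S = a / (1 - r)
S = 64 / (1 - (1/9))
S = 64 / (8/9)
S = 72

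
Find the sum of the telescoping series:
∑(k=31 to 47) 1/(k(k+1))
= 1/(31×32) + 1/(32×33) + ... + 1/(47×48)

Partial fractions: 1/(k(k+1)) = 1/k - 1/(k+1)
The series telescopes:
= (1/31 - 1/32) + (1/32 - 1/33) + ... + (1/47 - 1/48)
= 1/31 - 1/48
= 17/1488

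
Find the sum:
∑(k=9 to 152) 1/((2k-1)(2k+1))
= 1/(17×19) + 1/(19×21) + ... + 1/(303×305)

Partial fractions: 1/((2k-1)(2k+1)) = (1/2)[1/(2k-1) - 1/(2k+1)]
The series telescopes:
= (1/2)[1/17 - 1/305]
= 144/5185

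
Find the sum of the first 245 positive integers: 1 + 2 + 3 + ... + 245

Formula: ∑k = n(n+1)/2
= 245×246/2
= 60270/2
= 30135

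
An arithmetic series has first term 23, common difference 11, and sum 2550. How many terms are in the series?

Using S = n/2 × [2a + (n-1)d]
2550 = n/2 × [2(23) + (n-1)(11)]
2550 = n/2 × [46 + 11n - 11]
5100 = n × [35 + 11n]
11n² + (35)n - 5100 = 0
Discriminant: Δ = (35)² - 4(11)(-5100) = 1225 + 224400 = 225625
√Δ = 475
n = [-(35) + √Δ] / (2·11) = (-35 + 475) / 22 = 440 / 22 = 20
(The negative root is discarded since n must be a positive integer.)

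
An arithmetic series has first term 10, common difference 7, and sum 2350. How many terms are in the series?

Using S = n/2 × [2a + (n-1)d]
2350 = n/2 × [2(10) + (n-1)(7)]
2350 = n/2 × [20 + 7n - 7]
4700 = n × [13 + 7n]
7n² + (13)n - 4700 = 0
Discriminant: Δ = (13)² - 4(7)(-4700) = 169 + 131600 = 131769
√Δ = 363
n = [-(13) + √Δ] / (2·7) = (-13 + 363) / 14 = 350 / 14 = 25
(The negative root is discarded since n must be a positive integer.)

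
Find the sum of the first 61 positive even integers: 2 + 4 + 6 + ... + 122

Sum of first n even numbers = n(n+1)
= 61×62
= 3782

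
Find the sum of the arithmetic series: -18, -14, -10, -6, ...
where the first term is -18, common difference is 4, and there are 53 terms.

Sₙ = n/2 × (first + last)
Last term = a + (n-1)d = -18 + (53-1)×4 = 190
S_53 = 53/2 × (-18 + 190)
S_53 = 53/2 × 172 = 4558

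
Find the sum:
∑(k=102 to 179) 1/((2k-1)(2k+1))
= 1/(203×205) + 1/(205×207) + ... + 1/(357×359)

Partial fractions: 1/((2k-1)(2k+1)) = (1/2)[1/(2k-1) - 1/(2k+1)]
The series telescopes:
= (1/2)[1/203 - 1/359]
= 78/72877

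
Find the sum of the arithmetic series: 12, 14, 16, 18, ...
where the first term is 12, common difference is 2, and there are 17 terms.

Sₙ = n/2 × (first + last)
Last term = a + (n-1)d = 12 + (17-1)×2 = 44
S_17 = 17/2 × (12 + 44)
S_17 = 17/2 × 56 = 476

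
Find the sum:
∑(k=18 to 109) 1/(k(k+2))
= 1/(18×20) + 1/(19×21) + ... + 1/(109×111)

Partial fractions: 1/(k(k+2)) = (1/2)[1/k - 1/(k+2)]
Telescoping leaves the first two and last two terms:
= (1/2)[1/18 + 1/19 - 1/110 - 1/111]
= 31349/695970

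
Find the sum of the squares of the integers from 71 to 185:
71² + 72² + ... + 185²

Use ∑_{k=1}^{n} k² = n(n+1)(2n+1)/6, then subtract the first 70 terms.
∑_{k=1}^{185} k² = 185×186×371/6 = 2127685
∑_{k=1}^{70} k² = 70×71×141/6 = 116795
∑_{k=71}^{185} k² = 2127685 - 116795 = 2010890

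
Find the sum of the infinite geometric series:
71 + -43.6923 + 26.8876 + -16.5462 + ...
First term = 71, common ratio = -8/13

For |r| < 1, S = a / (1 - r)
S = 71 / (1 - (-8/13))
S = 71 / (21/13)
S = 923/21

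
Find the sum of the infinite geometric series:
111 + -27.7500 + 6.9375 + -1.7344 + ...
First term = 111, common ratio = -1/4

For |r| < 1, S = a / (1 - r)
S = 111 / (1 - (-1/4))
S = 111 / (5/4)
S = 444/5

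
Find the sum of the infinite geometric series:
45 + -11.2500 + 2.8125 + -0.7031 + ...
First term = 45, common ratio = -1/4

For |r| < 1, S = a / (1 - r)
S = 45 / (1 - (-1/4))
S = 45 / (5/4)
S = 36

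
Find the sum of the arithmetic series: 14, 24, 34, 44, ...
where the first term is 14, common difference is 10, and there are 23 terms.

Sₙ = n/2 × (first + last)
Last term = a + (n-1)d = 14 + (23-1)×10 = 234
S_23 = 23/2 × (14 + 234)
S_23 = 23/2 × 248 = 2852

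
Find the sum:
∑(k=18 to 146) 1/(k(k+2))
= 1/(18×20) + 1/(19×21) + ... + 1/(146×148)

Partial fractions: 1/(k(k+2)) = (1/2)[1/k - 1/(k+2)]
Telescoping leaves the first two and last two terms:
= (1/2)[1/18 + 1/19 - 1/147 - 1/148]
= 117347/2480184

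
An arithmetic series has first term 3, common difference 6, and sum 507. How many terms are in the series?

Using S = n/2 × [2a + (n-1)d]
507 = n/2 × [2(3) + (n-1)(6)]
507 = n/2 × [6 + 6n - 6]
1014 = n × [0 + 6n]
6n² + (0)n - 1014 = 0
Discriminant: Δ = (0)² - 4(6)(-1014) = 0 + 24336 = 24336
√Δ = 156
n = [-(0) + √Δ] / (2·6) = (0 + 156) / 12 = 156 / 12 = 13
(The negative root is discarded since n must be a positive integer.)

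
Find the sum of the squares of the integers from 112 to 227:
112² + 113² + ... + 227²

Use ∑_{k=1}^{n} k² = n(n+1)(2n+1)/6, then subtract the first 111 terms.
∑_{k=1}^{227} k² = 227×228×455/6 = 3924830
∑_{k=1}^{111} k² = 111×112×223/6 = 462056
∑_{k=112}^{227} k² = 3924830 - 462056 = 3462774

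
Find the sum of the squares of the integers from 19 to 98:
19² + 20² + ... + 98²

Use ∑_{k=1}^{n} k² = n(n+1)(2n+1)/6, then subtract the first 18 terms.
∑_{k=1}^{98} k² = 98×99×197/6 = 318549
∑_{k=1}^{18} k² = 18×19×37/6 = 2109
∑_{k=19}^{98} k² = 318549 - 2109 = 316440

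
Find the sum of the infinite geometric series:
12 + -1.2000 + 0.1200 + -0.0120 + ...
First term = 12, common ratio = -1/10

For |r| < 1, S = a / (1 - r)
S = 12 / (1 - (-1/10))
S = 12 / (11/10)
S = 120/11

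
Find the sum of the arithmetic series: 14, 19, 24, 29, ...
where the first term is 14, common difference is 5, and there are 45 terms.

Sₙ = n/2 × (first + last)
Last term = a + (n-1)d = 14 + (45-1)×5 = 234
S_45 = 45/2 × (14 + 234)
S_45 = 45/2 × 248 = 5580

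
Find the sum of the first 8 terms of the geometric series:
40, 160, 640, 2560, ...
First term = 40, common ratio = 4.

Sₙ = a(1 - rⁿ) / (1 - r)
S_8 = 40(1 - 4^8) / (1 - 4)
S_8 = 40(1 - 65536) / (-3)
S_8 = 873800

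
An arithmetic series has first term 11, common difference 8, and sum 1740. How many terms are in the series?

Using S = n/2 × [2a + (n-1)d]
1740 = n/2 × [2(11) + (n-1)(8)]
1740 = n/2 × [22 + 8n - 8]
3480 = n × [14 + 8n]
8n² + (14)n - 3480 = 0
Discriminant: Δ = (14)² - 4(8)(-3480) = 196 + 111360 = 111556
√Δ = 334
n = [-(14) + √Δ] / (2·8) = (-14 + 334) / 16 = 320 / 16 = 20
(The negative root is discarded since n must be a positive integer.)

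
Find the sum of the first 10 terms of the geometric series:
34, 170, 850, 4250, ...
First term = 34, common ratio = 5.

Sₙ = a(1 - rⁿ) / (1 - r)
S_10 = 34(1 - 5^10) / (1 - 5)
S_10 = 34(1 - 9765625) / (-4)
S_10 = 83007804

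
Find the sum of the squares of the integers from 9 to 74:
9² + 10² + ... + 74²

Use ∑_{k=1}^{n} k² = n(n+1)(2n+1)/6, then subtract the first 8 terms.
∑_{k=1}^{74} k² = 74×75×149/6 = 137825
∑_{k=1}^{8} k² = 8×9×17/6 = 204
∑_{k=9}^{74} k² = 137825 - 204 = 137621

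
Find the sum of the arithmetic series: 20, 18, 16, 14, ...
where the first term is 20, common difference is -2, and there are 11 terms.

Sₙ = n/2 × (first + last)
Last term = a + (n-1)d = 20 + (11-1)×(-2) = 0
S_11 = 11/2 × (20 + 0)
S_11 = 11/2 × 20 = 110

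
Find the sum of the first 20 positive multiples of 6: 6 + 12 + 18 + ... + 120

Factor out 6: = 6(1 + 2 + ... + 20) = 6 × n(n+1)/2
= 6 × 20×21/2
= 6 × 210
= 1260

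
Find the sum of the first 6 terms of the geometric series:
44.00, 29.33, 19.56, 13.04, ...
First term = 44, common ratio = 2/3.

Sₙ = a(1 - rⁿ) / (1 - r)
S_6 = 44(1 - (2/3)^6) / (1 - (2/3))
S_6 = 44(1 - (64/729)) / (1/3)
S_6 = 29260/243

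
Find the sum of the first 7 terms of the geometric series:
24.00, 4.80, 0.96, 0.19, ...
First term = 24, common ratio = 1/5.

Sₙ = a(1 - rⁿ) / (1 - r)
S_7 = 24(1 - (1/5)^7) / (1 - (1/5))
S_7 = 24(1 - (1/78125)) / (4/5)
S_7 = 468744/15625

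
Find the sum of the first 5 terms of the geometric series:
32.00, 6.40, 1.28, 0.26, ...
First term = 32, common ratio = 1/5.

Sₙ = a(1 - rⁿ) / (1 - r)
S_5 = 32(1 - (1/5)^5) / (1 - (1/5))
S_5 = 32(1 - (1/3125)) / (4/5)
S_5 = 24992/625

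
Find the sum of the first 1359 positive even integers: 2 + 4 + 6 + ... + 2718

Sum of first n even numbers = n(n+1)
= 1359×1360
= 1848240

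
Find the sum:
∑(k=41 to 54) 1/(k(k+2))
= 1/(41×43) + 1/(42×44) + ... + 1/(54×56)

Partial fractions: 1/(k(k+2)) = (1/2)[1/k - 1/(k+2)]
Telescoping leaves the first two and last two terms:
= (1/2)[1/41 + 1/42 - 1/55 - 1/56]
= 4607/757680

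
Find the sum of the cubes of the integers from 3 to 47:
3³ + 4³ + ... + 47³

Use ∑_{k=1}^{n} k³ = [n(n+1)/2]², then subtract the first 2 terms.
∑_{k=1}^{47} k³ = [47×48/2]² = 1128² = 1272384
∑_{k=1}^{2} k³ = [2×3/2]² = 3² = 9
∑_{k=3}^{47} k³ = 1272384 - 9 = 1272375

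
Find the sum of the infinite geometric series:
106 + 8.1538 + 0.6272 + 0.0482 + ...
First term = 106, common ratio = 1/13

For |r| < 1, S = a / (1 - r)
S = 106 / (1 - (1/13))
S = 106 / (12/13)
S = 689/6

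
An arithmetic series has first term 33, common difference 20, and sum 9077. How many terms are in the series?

Using S = n/2 × [2a + (n-1)d]
9077 = n/2 × [2(33) + (n-1)(20)]
9077 = n/2 × [66 + 20n - 20]
18154 = n × [46 + 20n]
20n² + (46)n - 18154 = 0
Discriminant: Δ = (46)² - 4(20)(-18154) = 2116 + 1452320 = 1454436
√Δ = 1206
n = [-(46) + √Δ] / (2·20) = (-46 + 1206) / 40 = 1160 / 40 = 29
(The negative root is discarded since n must be a positive integer.)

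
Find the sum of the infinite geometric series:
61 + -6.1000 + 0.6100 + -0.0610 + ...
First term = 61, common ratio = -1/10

For |r| < 1, S = a / (1 - r)
S = 61 / (1 - (-1/10))
S = 61 / (11/10)
S = 610/11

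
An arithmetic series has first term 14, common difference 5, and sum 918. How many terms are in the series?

Using S = n/2 × [2a + (n-1)d]
918 = n/2 × [2(14) + (n-1)(5)]
918 = n/2 × [28 + 5n - 5]
1836 = n × [23 + 5n]
5n² + (23)n - 1836 = 0
Discriminant: Δ = (23)² - 4(5)(-1836) = 529 + 36720 = 37249
√Δ = 193
n = [-(23) + √Δ] / (2·5) = (-23 + 193) / 10 = 170 / 10 = 17
(The negative root is discarded since n must be a positive integer.)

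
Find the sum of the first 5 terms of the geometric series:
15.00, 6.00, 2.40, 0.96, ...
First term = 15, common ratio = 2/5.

Sₙ = a(1 - rⁿ) / (1 - r)
S_5 = 15(1 - (2/5)^5) / (1 - (2/5))
S_5 = 15(1 - (32/3125)) / (3/5)
S_5 = 3093/125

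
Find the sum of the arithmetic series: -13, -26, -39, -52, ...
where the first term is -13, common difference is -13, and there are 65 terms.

Sₙ = n/2 × (first + last)
Last term = a + (n-1)d = -13 + (65-1)×(-13) = -845
S_65 = 65/2 × (-13 + (-845))
S_65 = 65/2 × (-858) = -27885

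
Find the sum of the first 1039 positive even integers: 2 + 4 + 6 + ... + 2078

Sum of first n even numbers = n(n+1)
= 1039×1040
= 1080560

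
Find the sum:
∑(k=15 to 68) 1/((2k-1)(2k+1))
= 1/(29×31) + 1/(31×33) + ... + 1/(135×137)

Partial fractions: 1/((2k-1)(2k+1)) = (1/2)[1/(2k-1) - 1/(2k+1)]
The series telescopes:
= (1/2)[1/29 - 1/137]
= 54/3973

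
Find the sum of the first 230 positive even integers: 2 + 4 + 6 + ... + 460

Sum of first n even numbers = n(n+1)
= 230×231
= 53130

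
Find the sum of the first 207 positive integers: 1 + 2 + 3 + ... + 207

Formula: ∑k = n(n+1)/2
= 207×208/2
= 43056/2
= 21528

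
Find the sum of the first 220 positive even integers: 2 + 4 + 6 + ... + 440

Sum of first n even numbers = n(n+1)
= 220×221
= 48620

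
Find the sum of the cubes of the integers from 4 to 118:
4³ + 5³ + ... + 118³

Use ∑_{k=1}^{n} k³ = [n(n+1)/2]², then subtract the first 3 terms.
∑_{k=1}^{118} k³ = [118×119/2]² = 7021² = 49294441
∑_{k=1}^{3} k³ = [3×4/2]² = 6² = 36
∑_{k=4}^{118} k³ = 49294441 - 36 = 49294405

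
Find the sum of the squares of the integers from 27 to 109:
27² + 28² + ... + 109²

Use ∑_{k=1}^{n} k² = n(n+1)(2n+1)/6, then subtract the first 26 terms.
∑_{k=1}^{109} k² = 109×110×219/6 = 437635
∑_{k=1}^{26} k² = 26×27×53/6 = 6201
∑_{k=27}^{109} k² = 437635 - 6201 = 431434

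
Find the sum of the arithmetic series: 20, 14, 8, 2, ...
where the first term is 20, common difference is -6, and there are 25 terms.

Sₙ = n/2 × (first + last)
Last term = a + (n-1)d = 20 + (25-1)×(-6) = -124
S_25 = 25/2 × (20 + (-124))
S_25 = 25/2 × (-104) = -1300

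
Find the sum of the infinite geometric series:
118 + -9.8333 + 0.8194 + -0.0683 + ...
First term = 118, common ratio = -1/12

For |r| < 1, S = a / (1 - r)
S = 118 / (1 - (-1/12))
S = 118 / (13/12)
S = 1416/13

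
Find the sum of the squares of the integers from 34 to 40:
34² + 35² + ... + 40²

Use ∑_{k=1}^{n} k² = n(n+1)(2n+1)/6, then subtract the first 33 terms.
∑_{k=1}^{40} k² = 40×41×81/6 = 22140
∑_{k=1}^{33} k² = 33×34×67/6 = 12529
∑_{k=34}^{40} k² = 22140 - 12529 = 9611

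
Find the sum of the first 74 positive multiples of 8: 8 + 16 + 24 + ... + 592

Factor out 8: = 8(1 + 2 + ... + 74) = 8 × n(n+1)/2
= 8 × 74×75/2
= 8 × 2775
= 22200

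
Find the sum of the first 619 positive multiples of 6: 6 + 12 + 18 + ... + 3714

Factor out 6: = 6(1 + 2 + ... + 619) = 6 × n(n+1)/2
= 6 × 619×620/2
= 6 × 191890
= 1151340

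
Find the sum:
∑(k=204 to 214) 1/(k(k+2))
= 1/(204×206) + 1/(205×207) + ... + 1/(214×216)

Partial fractions: 1/(k(k+2)) = (1/2)[1/k - 1/(k+2)]
Telescoping leaves the first two and last two terms:
= (1/2)[1/204 + 1/205 - 1/215 - 1/216]
= 16159/64737360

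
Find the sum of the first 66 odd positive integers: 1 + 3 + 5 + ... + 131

Sum of first n odd numbers = n²
= 66²
= 4356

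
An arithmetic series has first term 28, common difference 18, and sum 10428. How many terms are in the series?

Using S = n/2 × [2a + (n-1)d]
10428 = n/2 × [2(28) + (n-1)(18)]
10428 = n/2 × [56 + 18n - 18]
20856 = n × [38 + 18n]
18n² + (38)n - 20856 = 0
Discriminant: Δ = (38)² - 4(18)(-20856) = 1444 + 1501632 = 1503076
√Δ = 1226
n = [-(38) + √Δ] / (2·18) = (-38 + 1226) / 36 = 1188 / 36 = 33
(The negative root is discarded since n must be a positive integer.)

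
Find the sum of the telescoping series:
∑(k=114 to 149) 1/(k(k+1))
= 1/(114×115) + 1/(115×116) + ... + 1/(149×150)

Partial fractions: 1/(k(k+1)) = 1/k - 1/(k+1)
The series telescopes:
= (1/114 - 1/115) + (1/115 - 1/116) + ... + (1/149 - 1/150)
= 1/114 - 1/150
= 1/475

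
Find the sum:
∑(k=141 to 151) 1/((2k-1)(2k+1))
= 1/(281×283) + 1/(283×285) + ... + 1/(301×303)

Partial fractions: 1/((2k-1)(2k+1)) = (1/2)[1/(2k-1) - 1/(2k+1)]
The series telescopes:
= (1/2)[1/281 - 1/303]
= 11/85143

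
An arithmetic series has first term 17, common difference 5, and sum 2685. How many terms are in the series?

Using S = n/2 × [2a + (n-1)d]
2685 = n/2 × [2(17) + (n-1)(5)]
2685 = n/2 × [34 + 5n - 5]
5370 = n × [29 + 5n]
5n² + (29)n - 5370 = 0
Discriminant: Δ = (29)² - 4(5)(-5370) = 841 + 107400 = 108241
√Δ = 329
n = [-(29) + √Δ] / (2·5) = (-29 + 329) / 10 = 300 / 10 = 30
(The negative root is discarded since n must be a positive integer.)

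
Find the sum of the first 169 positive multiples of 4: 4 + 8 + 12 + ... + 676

Factor out 4: = 4(1 + 2 + ... + 169) = 4 × n(n+1)/2
= 4 × 169×170/2
= 4 × 14365
= 57460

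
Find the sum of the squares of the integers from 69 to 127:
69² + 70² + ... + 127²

Use ∑_{k=1}^{n} k² = n(n+1)(2n+1)/6, then subtract the first 68 terms.
∑_{k=1}^{127} k² = 127×128×255/6 = 690880
∑_{k=1}^{68} k² = 68×69×137/6 = 107134
∑_{k=69}^{127} k² = 690880 - 107134 = 583746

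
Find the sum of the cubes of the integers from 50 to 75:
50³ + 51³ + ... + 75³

Use ∑_{k=1}^{n} k³ = [n(n+1)/2]², then subtract the first 49 terms.
∑_{k=1}^{75} k³ = [75×76/2]² = 2850² = 8122500
∑_{k=1}^{49} k³ = [49×50/2]² = 1225² = 1500625
∑_{k=50}^{75} k³ = 8122500 - 1500625 = 6621875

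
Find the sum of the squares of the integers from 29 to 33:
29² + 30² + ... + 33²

Use ∑_{k=1}^{n} k² = n(n+1)(2n+1)/6, then subtract the first 28 terms.
∑_{k=1}^{33} k² = 33×34×67/6 = 12529
∑_{k=1}^{28} k² = 28×29×57/6 = 7714
∑_{k=29}^{33} k² = 12529 - 7714 = 4815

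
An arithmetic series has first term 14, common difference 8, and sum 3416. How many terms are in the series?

Using S = n/2 × [2a + (n-1)d]
3416 = n/2 × [2(14) + (n-1)(8)]
3416 = n/2 × [28 + 8n - 8]
6832 = n × [20 + 8n]
8n² + (20)n - 6832 = 0
Discriminant: Δ = (20)² - 4(8)(-6832) = 400 + 218624 = 219024
√Δ = 468
n = [-(20) + √Δ] / (2·8) = (-20 + 468) / 16 = 448 / 16 = 28
(The negative root is discarded since n must be a positive integer.)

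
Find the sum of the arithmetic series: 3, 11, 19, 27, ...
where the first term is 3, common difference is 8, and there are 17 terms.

Sₙ = n/2 × (first + last)
Last term = a + (n-1)d = 3 + (17-1)×8 = 131
S_17 = 17/2 × (3 + 131)
S_17 = 17/2 × 134 = 1139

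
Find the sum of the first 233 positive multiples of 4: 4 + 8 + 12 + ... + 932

Factor out 4: = 4(1 + 2 + ... + 233) = 4 × n(n+1)/2
= 4 × 233×234/2
= 4 × 27261
= 109044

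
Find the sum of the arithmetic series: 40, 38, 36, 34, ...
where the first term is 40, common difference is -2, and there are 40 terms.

Sₙ = n/2 × (first + last)
Last term = a + (n-1)d = 40 + (40-1)×(-2) = -38
S_40 = 40/2 × (40 + (-38))
S_40 = 40/2 × 2 = 40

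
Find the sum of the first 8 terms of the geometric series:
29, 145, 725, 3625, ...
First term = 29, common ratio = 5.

Sₙ = a(1 - rⁿ) / (1 - r)
S_8 = 29(1 - 5^8) / (1 - 5)
S_8 = 29(1 - 390625) / (-4)
S_8 = 2832024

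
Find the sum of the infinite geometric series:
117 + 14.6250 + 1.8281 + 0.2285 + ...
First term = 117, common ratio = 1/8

For |r| < 1, S = a / (1 - r)
S = 117 / (1 - (1/8))
S = 117 / (7/8)
S = 936/7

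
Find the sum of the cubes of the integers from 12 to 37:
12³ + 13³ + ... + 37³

Use ∑_{k=1}^{n} k³ = [n(n+1)/2]², then subtract the first 11 terms.
∑_{k=1}^{37} k³ = [37×38/2]² = 703² = 494209
∑_{k=1}^{11} k³ = [11×12/2]² = 66² = 4356
∑_{k=12}^{37} k³ = 494209 - 4356 = 489853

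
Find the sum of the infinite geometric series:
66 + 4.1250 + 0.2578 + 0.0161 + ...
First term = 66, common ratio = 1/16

For |r| < 1, S = a / (1 - r)
S = 66 / (1 - (1/16))
S = 66 / (15/16)
S = 352/5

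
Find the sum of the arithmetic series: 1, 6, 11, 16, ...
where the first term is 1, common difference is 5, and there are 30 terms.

Sₙ = n/2 × (first + last)
Last term = a + (n-1)d = 1 + (30-1)×5 = 146
S_30 = 30/2 × (1 + 146)
S_30 = 30/2 × 147 = 2205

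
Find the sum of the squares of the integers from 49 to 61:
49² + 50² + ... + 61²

Use ∑_{k=1}^{n} k² = n(n+1)(2n+1)/6, then subtract the first 48 terms.
∑_{k=1}^{61} k² = 61×62×123/6 = 77531
∑_{k=1}^{48} k² = 48×49×97/6 = 38024
∑_{k=49}^{61} k² = 77531 - 38024 = 39507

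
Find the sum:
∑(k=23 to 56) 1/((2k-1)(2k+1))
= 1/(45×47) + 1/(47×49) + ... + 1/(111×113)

Partial fractions: 1/((2k-1)(2k+1)) = (1/2)[1/(2k-1) - 1/(2k+1)]
The series telescopes:
= (1/2)[1/45 - 1/113]
= 34/5085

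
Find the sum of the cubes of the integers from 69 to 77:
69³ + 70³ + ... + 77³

Use ∑_{k=1}^{n} k³ = [n(n+1)/2]², then subtract the first 68 terms.
∑_{k=1}^{77} k³ = [77×78/2]² = 3003² = 9018009
∑_{k=1}^{68} k³ = [68×69/2]² = 2346² = 5503716
∑_{k=69}^{77} k³ = 9018009 - 5503716 = 3514293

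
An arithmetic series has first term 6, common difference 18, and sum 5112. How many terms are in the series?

Using S = n/2 × [2a + (n-1)d]
5112 = n/2 × [2(6) + (n-1)(18)]
5112 = n/2 × [12 + 18n - 18]
10224 = n × [-6 + 18n]
18n² + (-6)n - 10224 = 0
Discriminant: Δ = (-6)² - 4(18)(-10224) = 36 + 736128 = 736164
√Δ = 858
n = [-(-6) + √Δ] / (2·18) = (6 + 858) / 36 = 864 / 36 = 24
(The negative root is discarded since n must be a positive integer.)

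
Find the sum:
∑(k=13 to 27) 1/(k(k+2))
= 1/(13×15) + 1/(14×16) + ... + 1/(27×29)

Partial fractions: 1/(k(k+2)) = (1/2)[1/k - 1/(k+2)]
Telescoping leaves the first two and last two terms:
= (1/2)[1/13 + 1/14 - 1/28 - 1/29]
= 825/21112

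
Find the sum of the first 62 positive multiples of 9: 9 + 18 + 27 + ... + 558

Factor out 9: = 9(1 + 2 + ... + 62) = 9 × n(n+1)/2
= 9 × 62×63/2
= 9 × 1953
= 17577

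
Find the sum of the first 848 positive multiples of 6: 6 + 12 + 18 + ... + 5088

Factor out 6: = 6(1 + 2 + ... + 848) = 6 × n(n+1)/2
= 6 × 848×849/2
= 6 × 359976
= 2159856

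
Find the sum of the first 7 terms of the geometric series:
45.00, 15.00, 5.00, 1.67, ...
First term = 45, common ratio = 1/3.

Sₙ = a(1 - rⁿ) / (1 - r)
S_7 = 45(1 - (1/3)^7) / (1 - (1/3))
S_7 = 45(1 - (1/2187)) / (2/3)
S_7 = 5465/81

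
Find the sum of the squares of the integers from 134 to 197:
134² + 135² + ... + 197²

Use ∑_{k=1}^{n} k² = n(n+1)(2n+1)/6, then subtract the first 133 terms.
∑_{k=1}^{197} k² = 197×198×395/6 = 2567895
∑_{k=1}^{133} k² = 133×134×267/6 = 793079
∑_{k=134}^{197} k² = 2567895 - 793079 = 1774816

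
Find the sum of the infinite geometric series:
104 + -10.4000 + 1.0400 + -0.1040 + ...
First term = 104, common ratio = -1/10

For |r| < 1, S = a / (1 - r)
S = 104 / (1 - (-1/10))
S = 104 / (11/10)
S = 1040/11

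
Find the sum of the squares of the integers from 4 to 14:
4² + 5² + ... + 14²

Use ∑_{k=1}^{n} k² = n(n+1)(2n+1)/6, then subtract the first 3 terms.
∑_{k=1}^{14} k² = 14×15×29/6 = 1015
∑_{k=1}^{3} k² = 3×4×7/6 = 14
∑_{k=4}^{14} k² = 1015 - 14 = 1001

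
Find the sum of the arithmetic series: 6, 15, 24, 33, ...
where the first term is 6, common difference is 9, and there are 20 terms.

Sₙ = n/2 × (first + last)
Last term = a + (n-1)d = 6 + (20-1)×9 = 177
S_20 = 20/2 × (6 + 177)
S_20 = 20/2 × 183 = 1830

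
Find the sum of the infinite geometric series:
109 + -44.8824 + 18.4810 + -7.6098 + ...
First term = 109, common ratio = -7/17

For |r| < 1, S = a / (1 - r)
S = 109 / (1 - (-7/17))
S = 109 / (24/17)
S = 1853/24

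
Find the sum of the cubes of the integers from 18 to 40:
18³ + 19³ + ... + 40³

Use ∑_{k=1}^{n} k³ = [n(n+1)/2]², then subtract the first 17 terms.
∑_{k=1}^{40} k³ = [40×41/2]² = 820² = 672400
∑_{k=1}^{17} k³ = [17×18/2]² = 153² = 23409
∑_{k=18}^{40} k³ = 672400 - 23409 = 648991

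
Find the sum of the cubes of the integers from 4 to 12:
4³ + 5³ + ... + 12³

Use ∑_{k=1}^{n} k³ = [n(n+1)/2]², then subtract the first 3 terms.
∑_{k=1}^{12} k³ = [12×13/2]² = 78² = 6084
∑_{k=1}^{3} k³ = [3×4/2]² = 6² = 36
∑_{k=4}^{12} k³ = 6084 - 36 = 6048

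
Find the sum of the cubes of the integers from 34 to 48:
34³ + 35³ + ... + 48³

Use ∑_{k=1}^{n} k³ = [n(n+1)/2]², then subtract the first 33 terms.
∑_{k=1}^{48} k³ = [48×49/2]² = 1176² = 1382976
∑_{k=1}^{33} k³ = [33×34/2]² = 561² = 314721
∑_{k=34}^{48} k³ = 1382976 - 314721 = 1068255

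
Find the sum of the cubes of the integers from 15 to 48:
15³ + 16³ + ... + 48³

Use ∑_{k=1}^{n} k³ = [n(n+1)/2]², then subtract the first 14 terms.
∑_{k=1}^{48} k³ = [48×49/2]² = 1176² = 1382976
∑_{k=1}^{14} k³ = [14×15/2]² = 105² = 11025
∑_{k=15}^{48} k³ = 1382976 - 11025 = 1371951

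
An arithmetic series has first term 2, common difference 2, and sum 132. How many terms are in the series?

Using S = n/2 × [2a + (n-1)d]
132 = n/2 × [2(2) + (n-1)(2)]
132 = n/2 × [4 + 2n - 2]
264 = n × [2 + 2n]
2n² + (2)n - 264 = 0
Discriminant: Δ = (2)² - 4(2)(-264) = 4 + 2112 = 2116
√Δ = 46
n = [-(2) + √Δ] / (2·2) = (-2 + 46) / 4 = 44 / 4 = 11
(The negative root is discarded since n must be a positive integer.)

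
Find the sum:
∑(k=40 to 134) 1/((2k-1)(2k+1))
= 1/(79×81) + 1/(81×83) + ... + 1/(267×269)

Partial fractions: 1/((2k-1)(2k+1)) = (1/2)[1/(2k-1) - 1/(2k+1)]
The series telescopes:
= (1/2)[1/79 - 1/269]
= 95/21251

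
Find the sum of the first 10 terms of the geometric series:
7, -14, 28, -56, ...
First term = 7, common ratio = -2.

Sₙ = a(1 - rⁿ) / (1 - r)
S_10 = 7(1 - (-2)^10) / (1 - (-2))
S_10 = 7(1 - 1024) / (3)
S_10 = -2387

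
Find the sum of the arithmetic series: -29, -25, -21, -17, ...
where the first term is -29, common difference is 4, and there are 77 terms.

Sₙ = n/2 × (first + last)
Last term = a + (n-1)d = -29 + (77-1)×4 = 275
S_77 = 77/2 × (-29 + 275)
S_77 = 77/2 × 246 = 9471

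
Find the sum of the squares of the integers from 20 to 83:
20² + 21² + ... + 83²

Use ∑_{k=1}^{n} k² = n(n+1)(2n+1)/6, then subtract the first 19 terms.
∑_{k=1}^{83} k² = 83×84×167/6 = 194054
∑_{k=1}^{19} k² = 19×20×39/6 = 2470
∑_{k=20}^{83} k² = 194054 - 2470 = 191584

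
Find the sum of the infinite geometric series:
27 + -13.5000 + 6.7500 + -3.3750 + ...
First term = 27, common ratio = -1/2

For |r| < 1, S = a / (1 - r)
S = 27 / (1 - (-1/2))
S = 27 / (3/2)
S = 18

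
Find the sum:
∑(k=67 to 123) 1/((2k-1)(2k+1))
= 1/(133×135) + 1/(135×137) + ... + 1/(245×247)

Partial fractions: 1/((2k-1)(2k+1)) = (1/2)[1/(2k-1) - 1/(2k+1)]
The series telescopes:
= (1/2)[1/133 - 1/247]
= 3/1729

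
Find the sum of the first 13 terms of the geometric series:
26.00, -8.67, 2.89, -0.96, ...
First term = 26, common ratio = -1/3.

Sₙ = a(1 - rⁿ) / (1 - r)
S_13 = 26(1 - (-1/3)^13) / (1 - (-1/3))
S_13 = 26(1 - (-1/1594323)) / (4/3)
S_13 = 10363106/531441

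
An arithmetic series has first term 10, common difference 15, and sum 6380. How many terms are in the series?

Using S = n/2 × [2a + (n-1)d]
6380 = n/2 × [2(10) + (n-1)(15)]
6380 = n/2 × [20 + 15n - 15]
12760 = n × [5 + 15n]
15n² + (5)n - 12760 = 0
Discriminant: Δ = (5)² - 4(15)(-12760) = 25 + 765600 = 765625
√Δ = 875
n = [-(5) + √Δ] / (2·15) = (-5 + 875) / 30 = 870 / 30 = 29
(The negative root is discarded since n must be a positive integer.)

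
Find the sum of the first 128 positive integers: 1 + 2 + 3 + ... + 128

Formula: ∑k = n(n+1)/2
= 128×129/2
= 16512/2
= 8256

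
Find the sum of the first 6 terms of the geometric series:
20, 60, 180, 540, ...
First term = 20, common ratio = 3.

Sₙ = a(1 - rⁿ) / (1 - r)
S_6 = 20(1 - 3^6) / (1 - 3)
S_6 = 20(1 - 729) / (-2)
S_6 = 7280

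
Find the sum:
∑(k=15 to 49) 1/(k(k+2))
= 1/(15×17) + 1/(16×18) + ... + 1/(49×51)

Partial fractions: 1/(k(k+2)) = (1/2)[1/k - 1/(k+2)]
Telescoping leaves the first two and last two terms:
= (1/2)[1/15 + 1/16 - 1/50 - 1/51]
= 609/13600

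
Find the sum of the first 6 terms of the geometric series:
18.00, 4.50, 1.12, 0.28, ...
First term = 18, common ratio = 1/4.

Sₙ = a(1 - rⁿ) / (1 - r)
S_6 = 18(1 - (1/4)^6) / (1 - (1/4))
S_6 = 18(1 - (1/4096)) / (3/4)
S_6 = 12285/512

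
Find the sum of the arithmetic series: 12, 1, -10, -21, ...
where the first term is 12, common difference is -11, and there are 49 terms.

Sₙ = n/2 × (first + last)
Last term = a + (n-1)d = 12 + (49-1)×(-11) = -516
S_49 = 49/2 × (12 + (-516))
S_49 = 49/2 × (-504) = -12348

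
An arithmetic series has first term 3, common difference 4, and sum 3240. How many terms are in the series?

Using S = n/2 × [2a + (n-1)d]
3240 = n/2 × [2(3) + (n-1)(4)]
3240 = n/2 × [6 + 4n - 4]
6480 = n × [2 + 4n]
4n² + (2)n - 6480 = 0
Discriminant: Δ = (2)² - 4(4)(-6480) = 4 + 103680 = 103684
√Δ = 322
n = [-(2) + √Δ] / (2·4) = (-2 + 322) / 8 = 320 / 8 = 40
(The negative root is discarded since n must be a positive integer.)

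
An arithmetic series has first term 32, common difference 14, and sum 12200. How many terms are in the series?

Using S = n/2 × [2a + (n-1)d]
12200 = n/2 × [2(32) + (n-1)(14)]
12200 = n/2 × [64 + 14n - 14]
24400 = n × [50 + 14n]
14n² + (50)n - 24400 = 0
Discriminant: Δ = (50)² - 4(14)(-24400) = 2500 + 1366400 = 1368900
√Δ = 1170
n = [-(50) + √Δ] / (2·14) = (-50 + 1170) / 28 = 1120 / 28 = 40
(The negative root is discarded since n must be a positive integer.)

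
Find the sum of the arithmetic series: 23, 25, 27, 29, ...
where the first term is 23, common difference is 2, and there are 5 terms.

Sₙ = n/2 × (first + last)
Last term = a + (n-1)d = 23 + (5-1)×2 = 31
S_5 = 5/2 × (23 + 31)
S_5 = 5/2 × 54 = 135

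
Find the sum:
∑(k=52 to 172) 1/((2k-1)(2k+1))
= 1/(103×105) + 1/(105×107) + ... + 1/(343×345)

Partial fractions: 1/((2k-1)(2k+1)) = (1/2)[1/(2k-1) - 1/(2k+1)]
The series telescopes:
= (1/2)[1/103 - 1/345]
= 121/35535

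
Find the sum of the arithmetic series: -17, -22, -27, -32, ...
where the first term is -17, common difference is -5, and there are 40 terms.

Sₙ = n/2 × (first + last)
Last term = a + (n-1)d = -17 + (40-1)×(-5) = -212
S_40 = 40/2 × (-17 + (-212))
S_40 = 40/2 × (-229) = -4580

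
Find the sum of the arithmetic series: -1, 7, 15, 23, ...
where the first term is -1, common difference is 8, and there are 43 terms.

Sₙ = n/2 × (first + last)
Last term = a + (n-1)d = -1 + (43-1)×8 = 335
S_43 = 43/2 × (-1 + 335)
S_43 = 43/2 × 334 = 7181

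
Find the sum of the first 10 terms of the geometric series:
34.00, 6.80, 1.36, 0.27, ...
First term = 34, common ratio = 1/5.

Sₙ = a(1 - rⁿ) / (1 - r)
S_10 = 34(1 - (1/5)^10) / (1 - (1/5))
S_10 = 34(1 - (1/9765625)) / (4/5)
S_10 = 83007804/1953125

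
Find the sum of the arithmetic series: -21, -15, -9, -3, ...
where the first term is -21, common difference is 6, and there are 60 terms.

Sₙ = n/2 × (first + last)
Last term = a + (n-1)d = -21 + (60-1)×6 = 333
S_60 = 60/2 × (-21 + 333)
S_60 = 60/2 × 312 = 9360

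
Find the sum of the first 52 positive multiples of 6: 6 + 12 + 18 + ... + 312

Factor out 6: = 6(1 + 2 + ... + 52) = 6 × n(n+1)/2
= 6 × 52×53/2
= 6 × 1378
= 8268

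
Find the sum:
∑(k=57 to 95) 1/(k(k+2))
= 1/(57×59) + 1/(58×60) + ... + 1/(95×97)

Partial fractions: 1/(k(k+2)) = (1/2)[1/k - 1/(k+2)]
Telescoping leaves the first two and last two terms:
= (1/2)[1/57 + 1/58 - 1/96 - 1/97]
= 72137/10261824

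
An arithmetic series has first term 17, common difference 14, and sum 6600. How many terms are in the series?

Using S = n/2 × [2a + (n-1)d]
6600 = n/2 × [2(17) + (n-1)(14)]
6600 = n/2 × [34 + 14n - 14]
13200 = n × [20 + 14n]
14n² + (20)n - 13200 = 0
Discriminant: Δ = (20)² - 4(14)(-13200) = 400 + 739200 = 739600
√Δ = 860
n = [-(20) + √Δ] / (2·14) = (-20 + 860) / 28 = 840 / 28 = 30
(The negative root is discarded since n must be a positive integer.)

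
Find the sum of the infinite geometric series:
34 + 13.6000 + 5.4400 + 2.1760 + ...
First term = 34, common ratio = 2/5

For |r| < 1, S = a / (1 - r)
S = 34 / (1 - (2/5))
S = 34 / (3/5)
S = 170/3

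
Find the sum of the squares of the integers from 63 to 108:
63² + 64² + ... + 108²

Use ∑_{k=1}^{n} k² = n(n+1)(2n+1)/6, then subtract the first 62 terms.
∑_{k=1}^{108} k² = 108×109×217/6 = 425754
∑_{k=1}^{62} k² = 62×63×125/6 = 81375
∑_{k=63}^{108} k² = 425754 - 81375 = 344379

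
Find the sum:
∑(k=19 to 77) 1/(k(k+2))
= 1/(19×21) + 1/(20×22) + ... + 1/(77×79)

Partial fractions: 1/(k(k+2)) = (1/2)[1/k - 1/(k+2)]
Telescoping leaves the first two and last two terms:
= (1/2)[1/19 + 1/20 - 1/78 - 1/79]
= 90329/2341560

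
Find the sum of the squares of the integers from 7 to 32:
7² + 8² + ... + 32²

Use ∑_{k=1}^{n} k² = n(n+1)(2n+1)/6, then subtract the first 6 terms.
∑_{k=1}^{32} k² = 32×33×65/6 = 11440
∑_{k=1}^{6} k² = 6×7×13/6 = 91
∑_{k=7}^{32} k² = 11440 - 91 = 11349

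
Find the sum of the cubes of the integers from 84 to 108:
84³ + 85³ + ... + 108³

Use ∑_{k=1}^{n} k³ = [n(n+1)/2]², then subtract the first 83 terms.
∑_{k=1}^{108} k³ = [108×109/2]² = 5886² = 34644996
∑_{k=1}^{83} k³ = [83×84/2]² = 3486² = 12152196
∑_{k=84}^{108} k³ = 34644996 - 12152196 = 22492800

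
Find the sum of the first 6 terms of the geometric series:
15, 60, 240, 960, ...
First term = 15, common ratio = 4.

Sₙ = a(1 - rⁿ) / (1 - r)
S_6 = 15(1 - 4^6) / (1 - 4)
S_6 = 15(1 - 4096) / (-3)
S_6 = 20475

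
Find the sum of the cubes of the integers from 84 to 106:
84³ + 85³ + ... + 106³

Use ∑_{k=1}^{n} k³ = [n(n+1)/2]², then subtract the first 83 terms.
∑_{k=1}^{106} k³ = [106×107/2]² = 5671² = 32160241
∑_{k=1}^{83} k³ = [83×84/2]² = 3486² = 12152196
∑_{k=84}^{106} k³ = 32160241 - 12152196 = 20008045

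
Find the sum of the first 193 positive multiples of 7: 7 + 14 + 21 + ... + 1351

Factor out 7: = 7(1 + 2 + ... + 193) = 7 × n(n+1)/2
= 7 × 193×194/2
= 7 × 18721
= 131047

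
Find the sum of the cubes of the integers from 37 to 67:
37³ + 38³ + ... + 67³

Use ∑_{k=1}^{n} k³ = [n(n+1)/2]², then subtract the first 36 terms.
∑_{k=1}^{67} k³ = [67×68/2]² = 2278² = 5189284
∑_{k=1}^{36} k³ = [36×37/2]² = 666² = 443556
∑_{k=37}^{67} k³ = 5189284 - 443556 = 4745728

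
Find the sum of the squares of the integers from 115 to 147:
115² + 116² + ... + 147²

Use ∑_{k=1}^{n} k² = n(n+1)(2n+1)/6, then subtract the first 114 terms.
∑_{k=1}^{147} k² = 147×148×295/6 = 1069670
∑_{k=1}^{114} k² = 114×115×229/6 = 500365
∑_{k=115}^{147} k² = 1069670 - 500365 = 569305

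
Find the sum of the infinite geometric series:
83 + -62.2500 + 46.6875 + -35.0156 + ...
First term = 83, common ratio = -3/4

For |r| < 1, S = a / (1 - r)
S = 83 / (1 - (-3/4))
S = 83 / (7/4)
S = 332/7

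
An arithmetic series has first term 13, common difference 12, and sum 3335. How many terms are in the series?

Using S = n/2 × [2a + (n-1)d]
3335 = n/2 × [2(13) + (n-1)(12)]
3335 = n/2 × [26 + 12n - 12]
6670 = n × [14 + 12n]
12n² + (14)n - 6670 = 0
Discriminant: Δ = (14)² - 4(12)(-6670) = 196 + 320160 = 320356
√Δ = 566
n = [-(14) + √Δ] / (2·12) = (-14 + 566) / 24 = 552 / 24 = 23
(The negative root is discarded since n must be a positive integer.)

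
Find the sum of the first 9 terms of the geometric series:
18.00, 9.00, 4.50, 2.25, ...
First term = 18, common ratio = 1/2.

Sₙ = a(1 - rⁿ) / (1 - r)
S_9 = 18(1 - (1/2)^9) / (1 - (1/2))
S_9 = 18(1 - (1/512)) / (1/2)
S_9 = 4599/128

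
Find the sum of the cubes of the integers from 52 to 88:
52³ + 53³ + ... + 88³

Use ∑_{k=1}^{n} k³ = [n(n+1)/2]², then subtract the first 51 terms.
∑_{k=1}^{88} k³ = [88×89/2]² = 3916² = 15335056
∑_{k=1}^{51} k³ = [51×52/2]² = 1326² = 1758276
∑_{k=52}^{88} k³ = 15335056 - 1758276 = 13576780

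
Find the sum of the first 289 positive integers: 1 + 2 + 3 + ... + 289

Formula: ∑k = n(n+1)/2
= 289×290/2
= 83810/2
= 41905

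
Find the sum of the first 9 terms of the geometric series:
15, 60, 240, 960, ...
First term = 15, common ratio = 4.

Sₙ = a(1 - rⁿ) / (1 - r)
S_9 = 15(1 - 4^9) / (1 - 4)
S_9 = 15(1 - 262144) / (-3)
S_9 = 1310715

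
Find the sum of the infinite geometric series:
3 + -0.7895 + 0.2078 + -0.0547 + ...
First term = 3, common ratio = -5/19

For |r| < 1, S = a / (1 - r)
S = 3 / (1 - (-5/19))
S = 3 / (24/19)
S = 19/8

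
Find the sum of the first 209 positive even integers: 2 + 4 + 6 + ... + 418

Sum of first n even numbers = n(n+1)
= 209×210
= 43890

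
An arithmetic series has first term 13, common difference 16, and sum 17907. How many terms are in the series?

Using S = n/2 × [2a + (n-1)d]
17907 = n/2 × [2(13) + (n-1)(16)]
17907 = n/2 × [26 + 16n - 16]
35814 = n × [10 + 16n]
16n² + (10)n - 35814 = 0
Discriminant: Δ = (10)² - 4(16)(-35814) = 100 + 2292096 = 2292196
√Δ = 1514
n = [-(10) + √Δ] / (2·16) = (-10 + 1514) / 32 = 1504 / 32 = 47
(The negative root is discarded since n must be a positive integer.)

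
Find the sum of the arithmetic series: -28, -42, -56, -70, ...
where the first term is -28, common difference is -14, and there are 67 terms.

Sₙ = n/2 × (first + last)
Last term = a + (n-1)d = -28 + (67-1)×(-14) = -952
S_67 = 67/2 × (-28 + (-952))
S_67 = 67/2 × (-980) = -32830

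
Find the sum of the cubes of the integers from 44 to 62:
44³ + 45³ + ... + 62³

Use ∑_{k=1}^{n} k³ = [n(n+1)/2]², then subtract the first 43 terms.
∑_{k=1}^{62} k³ = [62×63/2]² = 1953² = 3814209
∑_{k=1}^{43} k³ = [43×44/2]² = 946² = 894916
∑_{k=44}^{62} k³ = 3814209 - 894916 = 2919293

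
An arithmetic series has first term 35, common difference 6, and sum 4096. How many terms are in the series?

Using S = n/2 × [2a + (n-1)d]
4096 = n/2 × [2(35) + (n-1)(6)]
4096 = n/2 × [70 + 6n - 6]
8192 = n × [64 + 6n]
6n² + (64)n - 8192 = 0
Discriminant: Δ = (64)² - 4(6)(-8192) = 4096 + 196608 = 200704
√Δ = 448
n = [-(64) + √Δ] / (2·6) = (-64 + 448) / 12 = 384 / 12 = 32
(The negative root is discarded since n must be a positive integer.)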